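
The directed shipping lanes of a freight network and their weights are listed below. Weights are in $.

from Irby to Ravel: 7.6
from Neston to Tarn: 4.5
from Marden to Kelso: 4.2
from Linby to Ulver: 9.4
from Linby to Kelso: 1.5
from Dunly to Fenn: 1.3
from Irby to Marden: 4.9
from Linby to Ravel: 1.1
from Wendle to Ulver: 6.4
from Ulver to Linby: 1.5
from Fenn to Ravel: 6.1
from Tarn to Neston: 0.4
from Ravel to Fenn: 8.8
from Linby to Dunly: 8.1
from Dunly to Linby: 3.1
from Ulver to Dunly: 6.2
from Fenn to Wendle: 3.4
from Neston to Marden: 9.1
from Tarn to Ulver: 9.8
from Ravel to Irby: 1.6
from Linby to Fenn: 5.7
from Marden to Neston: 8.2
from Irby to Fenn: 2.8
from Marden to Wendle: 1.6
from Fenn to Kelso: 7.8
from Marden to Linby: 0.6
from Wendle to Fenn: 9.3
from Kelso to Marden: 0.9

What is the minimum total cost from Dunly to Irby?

$5.8

Settle nodes by increasing distance from Dunly:
Dunly: 0
Fenn: 1.3  (via Dunly)
Linby: 3.1  (via Dunly)
Ravel: 4.2  (via Linby)
Kelso: 4.6  (via Linby)
Wendle: 4.7  (via Fenn)
Marden: 5.5  (via Kelso)
Irby: 5.8  (via Ravel)
Shortest route: Dunly → Linby → Ravel → Irby = $5.8.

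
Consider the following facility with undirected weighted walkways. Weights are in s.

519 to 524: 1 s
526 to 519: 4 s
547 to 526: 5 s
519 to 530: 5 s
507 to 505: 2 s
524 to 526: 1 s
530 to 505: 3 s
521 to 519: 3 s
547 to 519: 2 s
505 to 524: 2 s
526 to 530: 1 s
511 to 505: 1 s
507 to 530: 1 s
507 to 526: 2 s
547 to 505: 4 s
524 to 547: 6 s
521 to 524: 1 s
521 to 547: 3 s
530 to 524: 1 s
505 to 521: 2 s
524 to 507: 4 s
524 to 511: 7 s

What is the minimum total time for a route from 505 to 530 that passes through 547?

8 s

Shortest 505→547: 505–547 = 4
Best 547 to 530: 547–519–524–530 costing 4
Total via 547: 4 + 4 = 8 s.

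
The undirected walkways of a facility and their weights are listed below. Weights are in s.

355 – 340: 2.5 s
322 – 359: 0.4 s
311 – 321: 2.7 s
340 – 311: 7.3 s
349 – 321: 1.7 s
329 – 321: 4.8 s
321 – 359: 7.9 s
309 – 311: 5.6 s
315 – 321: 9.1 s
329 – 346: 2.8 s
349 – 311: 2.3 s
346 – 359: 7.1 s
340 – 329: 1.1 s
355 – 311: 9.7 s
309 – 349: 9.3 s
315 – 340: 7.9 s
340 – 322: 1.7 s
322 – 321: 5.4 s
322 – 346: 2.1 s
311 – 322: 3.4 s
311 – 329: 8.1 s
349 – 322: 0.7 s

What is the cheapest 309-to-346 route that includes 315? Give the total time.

29.1 s

Shortest 309→315: 309 → 311 → 321 → 315 = 17.4
Shortest 315→346: 315 → 340 → 322 → 346 = 11.7
Total via 315: 17.4 + 11.7 = 29.1 s.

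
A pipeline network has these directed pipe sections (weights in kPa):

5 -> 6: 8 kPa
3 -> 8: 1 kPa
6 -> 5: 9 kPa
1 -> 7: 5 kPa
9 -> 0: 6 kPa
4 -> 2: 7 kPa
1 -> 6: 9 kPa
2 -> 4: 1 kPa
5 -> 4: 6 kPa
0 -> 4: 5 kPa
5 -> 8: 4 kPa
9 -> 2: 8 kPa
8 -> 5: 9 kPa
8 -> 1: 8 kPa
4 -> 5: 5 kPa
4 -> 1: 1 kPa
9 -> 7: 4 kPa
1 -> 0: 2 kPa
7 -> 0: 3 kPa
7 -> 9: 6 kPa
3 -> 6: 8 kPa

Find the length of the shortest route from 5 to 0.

Shortest distances from 5:
5: 0
8: 4  (via 5)
4: 6  (via 5)
1: 7  (via 4)
6: 8  (via 5)
0: 9  (via 1)
Shortest route: 5 → 4 → 1 → 0 = 9 kPa.

9 kPa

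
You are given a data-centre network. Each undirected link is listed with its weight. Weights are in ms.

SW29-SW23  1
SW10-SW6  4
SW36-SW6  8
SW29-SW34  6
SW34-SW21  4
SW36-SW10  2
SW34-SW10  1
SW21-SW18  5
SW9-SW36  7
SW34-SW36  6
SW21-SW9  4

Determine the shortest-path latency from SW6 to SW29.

Running Dijkstra from SW6:
SW6: 0
SW10: 4  (via SW6)
SW34: 5  (via SW10)
SW36: 6  (via SW10)
SW21: 9  (via SW34)
SW29: 11  (via SW34)
Shortest route: SW6–SW10–SW34–SW29 = 11 ms.

11 ms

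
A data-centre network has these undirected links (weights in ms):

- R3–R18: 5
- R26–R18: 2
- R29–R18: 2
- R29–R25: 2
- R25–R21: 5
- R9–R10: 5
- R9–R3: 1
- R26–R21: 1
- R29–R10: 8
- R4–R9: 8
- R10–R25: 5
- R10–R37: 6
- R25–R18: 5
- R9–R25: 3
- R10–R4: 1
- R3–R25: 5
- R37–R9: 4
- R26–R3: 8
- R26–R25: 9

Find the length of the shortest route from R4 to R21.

11 ms

Settle nodes by increasing distance from R4:
R4: 0
R10: 1  (via R4)
R25: 6  (via R10)
R9: 6  (via R10)
R37: 7  (via R10)
R3: 7  (via R9)
R29: 8  (via R25)
R18: 10  (via R29)
R21: 11  (via R25)
Shortest route: R4–R10–R25–R21 = 11 ms.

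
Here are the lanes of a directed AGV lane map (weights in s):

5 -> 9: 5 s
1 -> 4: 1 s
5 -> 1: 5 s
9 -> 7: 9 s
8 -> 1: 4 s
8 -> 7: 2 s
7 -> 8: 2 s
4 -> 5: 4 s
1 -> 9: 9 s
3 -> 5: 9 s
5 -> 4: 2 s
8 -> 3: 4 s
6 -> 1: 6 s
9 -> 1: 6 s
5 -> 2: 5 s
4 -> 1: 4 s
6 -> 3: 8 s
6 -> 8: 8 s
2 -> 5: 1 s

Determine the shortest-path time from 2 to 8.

Enumerating some paths:
2–5–9–7–8: 1+5+9+2 = 17
2–5–1–9–7–8: 1+5+9+9+2 = 26
Cheapest is 2–5–9–7–8 at 17 s.

17 s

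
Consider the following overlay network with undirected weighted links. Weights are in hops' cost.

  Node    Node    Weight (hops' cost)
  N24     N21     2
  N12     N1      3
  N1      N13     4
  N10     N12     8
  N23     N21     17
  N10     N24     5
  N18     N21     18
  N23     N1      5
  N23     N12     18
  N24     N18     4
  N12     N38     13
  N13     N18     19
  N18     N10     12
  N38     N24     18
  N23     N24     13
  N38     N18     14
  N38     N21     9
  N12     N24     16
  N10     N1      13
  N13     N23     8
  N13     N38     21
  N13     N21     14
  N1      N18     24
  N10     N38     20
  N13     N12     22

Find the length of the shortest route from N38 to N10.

Enumerating some paths:
N38–N10: 20 = 20
N38–N21–N24–N10: 9+2+5 = 16
N38–N12–N10: 13+8 = 21
The minimum is 16 hops' cost via N38–N21–N24–N10.

16 hops' cost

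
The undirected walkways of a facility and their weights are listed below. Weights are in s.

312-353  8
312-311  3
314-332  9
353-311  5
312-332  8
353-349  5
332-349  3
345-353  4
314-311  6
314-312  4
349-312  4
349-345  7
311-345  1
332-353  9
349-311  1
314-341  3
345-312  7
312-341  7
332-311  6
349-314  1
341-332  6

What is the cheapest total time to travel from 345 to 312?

Shortest distances from 345:
345: 0
311: 1  (via 345)
349: 2  (via 311)
314: 3  (via 349)
312: 4  (via 311)
Shortest route: 345 → 311 → 312 = 4 s.

4 s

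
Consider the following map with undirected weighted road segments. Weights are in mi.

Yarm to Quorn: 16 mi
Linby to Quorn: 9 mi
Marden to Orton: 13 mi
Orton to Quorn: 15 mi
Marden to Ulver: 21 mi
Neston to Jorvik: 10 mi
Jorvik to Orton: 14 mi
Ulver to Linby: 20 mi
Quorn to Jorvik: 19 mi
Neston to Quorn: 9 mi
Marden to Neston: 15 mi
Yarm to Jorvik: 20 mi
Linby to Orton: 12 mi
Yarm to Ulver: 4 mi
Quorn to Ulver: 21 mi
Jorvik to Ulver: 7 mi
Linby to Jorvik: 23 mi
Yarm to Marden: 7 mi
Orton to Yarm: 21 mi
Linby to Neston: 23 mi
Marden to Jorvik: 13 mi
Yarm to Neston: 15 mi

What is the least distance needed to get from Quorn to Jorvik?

19 mi

Candidate routes:
Quorn–Jorvik: 19 = 19
Quorn–Ulver–Jorvik: 21+7 = 28
Quorn–Yarm–Ulver–Jorvik: 16+4+7 = 27
Quorn–Orton–Jorvik: 15+14 = 29
The minimum is 19 mi via Quorn–Jorvik.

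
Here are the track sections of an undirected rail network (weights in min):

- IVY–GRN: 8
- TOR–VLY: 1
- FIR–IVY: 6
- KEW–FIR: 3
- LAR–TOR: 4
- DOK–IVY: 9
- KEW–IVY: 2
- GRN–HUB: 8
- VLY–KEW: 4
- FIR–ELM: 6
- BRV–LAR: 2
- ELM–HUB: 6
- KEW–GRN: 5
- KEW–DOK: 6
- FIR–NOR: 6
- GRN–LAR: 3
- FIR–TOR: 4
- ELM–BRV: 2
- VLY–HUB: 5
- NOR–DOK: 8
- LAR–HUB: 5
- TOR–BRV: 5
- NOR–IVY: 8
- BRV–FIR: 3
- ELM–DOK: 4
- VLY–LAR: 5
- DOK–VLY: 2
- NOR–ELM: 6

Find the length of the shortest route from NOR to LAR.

Compare a few routes:
NOR - FIR - BRV - LAR: 6+3+2 = 11
NOR - ELM - BRV - LAR: 6+2+2 = 10
The minimum is 10 min via NOR - ELM - BRV - LAR.

10 min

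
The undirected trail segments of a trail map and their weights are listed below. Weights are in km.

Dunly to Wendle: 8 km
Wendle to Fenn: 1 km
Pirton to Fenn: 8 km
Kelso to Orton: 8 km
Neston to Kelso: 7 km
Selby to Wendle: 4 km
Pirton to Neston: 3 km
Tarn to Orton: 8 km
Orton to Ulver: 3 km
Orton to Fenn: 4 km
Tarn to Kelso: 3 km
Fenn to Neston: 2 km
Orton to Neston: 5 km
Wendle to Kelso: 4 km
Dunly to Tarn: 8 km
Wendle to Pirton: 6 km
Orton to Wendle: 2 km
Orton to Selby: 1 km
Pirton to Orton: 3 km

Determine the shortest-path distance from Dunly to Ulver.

13 km

Enumerating some paths:
Dunly - Wendle - Orton - Ulver: 8+2+3 = 13
Dunly - Wendle - Fenn - Orton - Ulver: 8+1+4+3 = 16
Cheapest is Dunly - Wendle - Orton - Ulver at 13 km.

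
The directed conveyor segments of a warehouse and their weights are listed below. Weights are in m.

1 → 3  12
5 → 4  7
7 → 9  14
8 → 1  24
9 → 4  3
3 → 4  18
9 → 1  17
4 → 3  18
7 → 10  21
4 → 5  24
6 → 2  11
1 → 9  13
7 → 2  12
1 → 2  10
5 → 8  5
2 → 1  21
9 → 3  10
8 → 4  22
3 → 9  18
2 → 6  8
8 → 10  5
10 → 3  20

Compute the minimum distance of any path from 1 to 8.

45 m

Shortest distances from 1:
1: 0
2: 10  (via 1)
3: 12  (via 1)
9: 13  (via 1)
4: 16  (via 9)
6: 18  (via 2)
5: 40  (via 4)
8: 45  (via 5)
Shortest route: 1 → 9 → 4 → 5 → 8 = 45 m.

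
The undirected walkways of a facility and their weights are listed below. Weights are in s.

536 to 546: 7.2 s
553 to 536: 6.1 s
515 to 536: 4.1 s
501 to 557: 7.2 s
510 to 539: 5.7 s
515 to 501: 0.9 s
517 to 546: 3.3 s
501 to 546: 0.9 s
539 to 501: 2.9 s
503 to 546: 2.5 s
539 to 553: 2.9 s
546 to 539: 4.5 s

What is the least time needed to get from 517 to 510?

Compare a few routes:
517–546–501–539–510: 3.3+0.9+2.9+5.7 = 12.8
517–546–539–510: 3.3+4.5+5.7 = 13.5
517–546–501–515–536–553–539–510: 3.3+0.9+0.9+4.1+6.1+2.9+5.7 = 23.9
517–546–536–515–501–539–510: 3.3+7.2+4.1+0.9+2.9+5.7 = 24.1
Cheapest is 517–546–501–539–510 at 12.8 s.

12.8 s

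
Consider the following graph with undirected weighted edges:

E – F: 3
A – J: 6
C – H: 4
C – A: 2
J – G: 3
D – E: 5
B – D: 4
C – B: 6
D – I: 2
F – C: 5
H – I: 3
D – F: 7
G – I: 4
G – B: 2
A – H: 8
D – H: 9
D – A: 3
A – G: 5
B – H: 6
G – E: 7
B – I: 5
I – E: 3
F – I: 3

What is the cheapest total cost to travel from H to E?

6

Enumerating some paths:
H → I → F → E: 3+3+3 = 9
H → I → E: 3+3 = 6
H → C → F → E: 4+5+3 = 12
H → I → D → E: 3+2+5 = 10
The minimum is 6 via H → I → E.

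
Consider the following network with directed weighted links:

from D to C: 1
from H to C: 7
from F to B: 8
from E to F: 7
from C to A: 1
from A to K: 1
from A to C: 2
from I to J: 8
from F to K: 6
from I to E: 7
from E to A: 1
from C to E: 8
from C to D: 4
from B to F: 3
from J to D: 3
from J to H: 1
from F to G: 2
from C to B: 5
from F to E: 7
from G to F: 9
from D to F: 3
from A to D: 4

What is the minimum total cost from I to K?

Shortest distances from I:
I: 0
E: 7  (via I)
A: 8  (via E)
J: 8  (via I)
H: 9  (via J)
K: 9  (via A)
Shortest route: I–E–A–K = 9.

9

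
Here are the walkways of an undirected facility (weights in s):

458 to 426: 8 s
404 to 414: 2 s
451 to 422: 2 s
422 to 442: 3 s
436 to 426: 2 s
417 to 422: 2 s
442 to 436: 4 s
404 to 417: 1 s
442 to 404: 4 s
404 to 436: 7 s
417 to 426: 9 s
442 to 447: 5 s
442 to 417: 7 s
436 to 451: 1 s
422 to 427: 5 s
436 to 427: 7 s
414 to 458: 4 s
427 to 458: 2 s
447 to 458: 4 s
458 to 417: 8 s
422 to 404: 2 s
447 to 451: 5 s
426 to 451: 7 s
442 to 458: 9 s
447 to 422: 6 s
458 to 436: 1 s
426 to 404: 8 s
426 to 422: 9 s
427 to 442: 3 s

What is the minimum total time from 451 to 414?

Shortest distances from 451:
451: 0
436: 1  (via 451)
422: 2  (via 451)
458: 2  (via 436)
426: 3  (via 436)
427: 4  (via 458)
417: 4  (via 422)
404: 4  (via 422)
447: 5  (via 451)
442: 5  (via 436)
414: 6  (via 458)
Shortest route: 451 → 436 → 458 → 414 = 6 s.

6 s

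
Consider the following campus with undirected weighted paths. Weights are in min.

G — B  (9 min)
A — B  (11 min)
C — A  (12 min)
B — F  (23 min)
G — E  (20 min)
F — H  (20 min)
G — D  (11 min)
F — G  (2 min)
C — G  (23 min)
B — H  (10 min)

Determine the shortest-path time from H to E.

Running Dijkstra from H:
H: 0
B: 10  (via H)
G: 19  (via B)
F: 20  (via H)
A: 21  (via B)
D: 30  (via G)
C: 33  (via A)
E: 39  (via G)
Shortest route: H → B → G → E = 39 min.

39 min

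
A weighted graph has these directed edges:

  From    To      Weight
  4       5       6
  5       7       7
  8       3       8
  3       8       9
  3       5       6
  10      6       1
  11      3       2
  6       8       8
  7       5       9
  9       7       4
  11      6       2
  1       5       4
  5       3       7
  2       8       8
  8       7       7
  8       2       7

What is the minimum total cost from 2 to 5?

22

Running Dijkstra from 2:
2: 0
8: 8  (via 2)
7: 15  (via 8)
3: 16  (via 8)
5: 22  (via 3)
Shortest route: 2–8–3–5 = 22.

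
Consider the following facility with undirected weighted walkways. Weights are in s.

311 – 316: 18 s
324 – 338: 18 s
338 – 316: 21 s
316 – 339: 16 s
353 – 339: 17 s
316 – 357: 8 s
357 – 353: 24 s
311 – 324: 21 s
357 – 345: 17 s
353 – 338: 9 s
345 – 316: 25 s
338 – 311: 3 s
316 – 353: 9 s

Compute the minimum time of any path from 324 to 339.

44 s

Compare a few routes:
324 → 338 → 353 → 316 → 339: 18+9+9+16 = 52
324 → 338 → 353 → 339: 18+9+17 = 44
324 → 311 → 316 → 339: 21+18+16 = 55
324 → 311 → 338 → 353 → 339: 21+3+9+17 = 50
The minimum is 44 s via 324 → 338 → 353 → 339.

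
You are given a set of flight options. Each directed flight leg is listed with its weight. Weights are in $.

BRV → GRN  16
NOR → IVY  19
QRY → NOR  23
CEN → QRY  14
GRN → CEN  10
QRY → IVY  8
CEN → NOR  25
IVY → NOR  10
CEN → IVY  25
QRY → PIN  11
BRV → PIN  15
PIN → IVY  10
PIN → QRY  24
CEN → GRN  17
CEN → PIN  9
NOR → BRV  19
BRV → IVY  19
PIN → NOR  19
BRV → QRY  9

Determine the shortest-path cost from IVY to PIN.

Compare a few routes:
IVY → NOR → BRV → PIN: 10+19+15 = 44
IVY → NOR → BRV → QRY → PIN: 10+19+9+11 = 49
Cheapest is IVY → NOR → BRV → PIN at $44.

$44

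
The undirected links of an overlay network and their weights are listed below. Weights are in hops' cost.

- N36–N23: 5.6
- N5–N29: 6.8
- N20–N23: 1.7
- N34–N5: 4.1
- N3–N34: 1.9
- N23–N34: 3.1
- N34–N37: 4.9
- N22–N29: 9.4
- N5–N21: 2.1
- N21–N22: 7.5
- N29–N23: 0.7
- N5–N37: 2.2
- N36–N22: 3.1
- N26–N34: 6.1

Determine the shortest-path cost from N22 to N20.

10.4 hops' cost

Compare a few routes:
N22 - N29 - N23 - N20: 9.4+0.7+1.7 = 11.8
N22 - N36 - N23 - N20: 3.1+5.6+1.7 = 10.4
The minimum is 10.4 hops' cost via N22 - N36 - N23 - N20.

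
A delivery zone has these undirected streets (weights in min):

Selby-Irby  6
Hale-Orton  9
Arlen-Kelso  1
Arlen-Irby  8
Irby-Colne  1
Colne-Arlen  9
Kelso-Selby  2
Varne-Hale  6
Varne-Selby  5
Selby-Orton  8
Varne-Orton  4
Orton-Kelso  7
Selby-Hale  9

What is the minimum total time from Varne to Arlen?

8 min

Compare a few routes:
Varne–Orton–Selby–Kelso–Arlen: 4+8+2+1 = 15
Varne–Selby–Kelso–Arlen: 5+2+1 = 8
Varne–Orton–Kelso–Arlen: 4+7+1 = 12
The minimum is 8 min via Varne–Selby–Kelso–Arlen.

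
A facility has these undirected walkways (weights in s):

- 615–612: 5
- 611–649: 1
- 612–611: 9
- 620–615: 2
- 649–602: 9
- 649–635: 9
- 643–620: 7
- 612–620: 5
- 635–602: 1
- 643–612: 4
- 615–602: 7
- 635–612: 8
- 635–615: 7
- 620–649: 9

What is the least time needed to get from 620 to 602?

Running Dijkstra from 620:
620: 0
615: 2  (via 620)
612: 5  (via 620)
643: 7  (via 620)
649: 9  (via 620)
602: 9  (via 615)
Shortest route: 620–615–602 = 9 s.

9 s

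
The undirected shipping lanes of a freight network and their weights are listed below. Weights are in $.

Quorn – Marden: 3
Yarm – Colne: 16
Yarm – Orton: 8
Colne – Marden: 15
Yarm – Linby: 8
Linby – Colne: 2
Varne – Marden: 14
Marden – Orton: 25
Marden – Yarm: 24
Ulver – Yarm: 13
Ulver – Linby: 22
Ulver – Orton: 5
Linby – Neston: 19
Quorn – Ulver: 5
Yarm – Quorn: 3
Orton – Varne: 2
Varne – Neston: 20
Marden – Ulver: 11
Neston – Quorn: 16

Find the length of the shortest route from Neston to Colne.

$21

Shortest distances from Neston:
Neston: 0
Quorn: 16  (via Neston)
Linby: 19  (via Neston)
Marden: 19  (via Quorn)
Yarm: 19  (via Quorn)
Varne: 20  (via Neston)
Colne: 21  (via Linby)
Shortest route: Neston → Linby → Colne = $21.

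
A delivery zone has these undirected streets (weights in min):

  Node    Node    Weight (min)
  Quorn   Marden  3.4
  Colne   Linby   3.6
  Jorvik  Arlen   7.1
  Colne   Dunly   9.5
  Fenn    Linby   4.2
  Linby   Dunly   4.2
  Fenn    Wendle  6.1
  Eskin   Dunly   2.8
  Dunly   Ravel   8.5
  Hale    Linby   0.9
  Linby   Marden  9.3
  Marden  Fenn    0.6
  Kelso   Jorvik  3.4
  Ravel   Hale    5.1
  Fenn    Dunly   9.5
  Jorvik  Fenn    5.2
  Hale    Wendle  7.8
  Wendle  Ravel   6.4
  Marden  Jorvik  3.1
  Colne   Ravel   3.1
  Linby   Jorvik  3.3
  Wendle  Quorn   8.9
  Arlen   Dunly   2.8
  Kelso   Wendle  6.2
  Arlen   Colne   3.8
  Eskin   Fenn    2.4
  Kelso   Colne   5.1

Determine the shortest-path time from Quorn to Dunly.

Candidate routes:
Quorn–Marden–Fenn–Dunly: 3.4+0.6+9.5 = 13.5
Quorn–Marden–Fenn–Eskin–Dunly: 3.4+0.6+2.4+2.8 = 9.2
Quorn–Marden–Fenn–Linby–Dunly: 3.4+0.6+4.2+4.2 = 12.4
The minimum is 9.2 min via Quorn–Marden–Fenn–Eskin–Dunly.

9.2 min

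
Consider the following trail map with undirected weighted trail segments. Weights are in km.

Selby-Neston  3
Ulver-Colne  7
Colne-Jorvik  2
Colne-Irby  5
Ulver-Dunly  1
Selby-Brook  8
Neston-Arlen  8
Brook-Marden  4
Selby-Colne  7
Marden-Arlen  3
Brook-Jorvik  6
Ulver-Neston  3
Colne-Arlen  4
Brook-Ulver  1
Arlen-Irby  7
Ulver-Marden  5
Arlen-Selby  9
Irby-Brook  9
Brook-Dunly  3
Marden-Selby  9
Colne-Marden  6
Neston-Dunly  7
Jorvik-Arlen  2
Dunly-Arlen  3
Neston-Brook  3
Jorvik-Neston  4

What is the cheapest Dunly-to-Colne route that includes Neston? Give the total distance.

10 km

Best Dunly to Neston: Dunly → Ulver → Neston costing 4
Best Neston to Colne: Neston → Jorvik → Colne costing 6
Total via Neston: 4 + 6 = 10 km.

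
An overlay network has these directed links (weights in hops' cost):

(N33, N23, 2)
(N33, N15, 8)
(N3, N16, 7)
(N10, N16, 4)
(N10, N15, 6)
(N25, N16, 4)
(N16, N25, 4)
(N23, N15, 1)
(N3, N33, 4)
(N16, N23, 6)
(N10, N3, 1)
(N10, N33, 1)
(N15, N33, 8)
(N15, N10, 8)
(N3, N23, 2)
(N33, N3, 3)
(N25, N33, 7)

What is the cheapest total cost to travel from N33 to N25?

14 hops' cost

Enumerating some paths:
N33 → N23 → N15 → N10 → N16 → N25: 2+1+8+4+4 = 19
N33 → N23 → N15 → N10 → N3 → N16 → N25: 2+1+8+1+7+4 = 23
N33 → N3 → N16 → N25: 3+7+4 = 14
N33 → N3 → N23 → N15 → N10 → N16 → N25: 3+2+1+8+4+4 = 22
The minimum is 14 hops' cost via N33 → N3 → N16 → N25.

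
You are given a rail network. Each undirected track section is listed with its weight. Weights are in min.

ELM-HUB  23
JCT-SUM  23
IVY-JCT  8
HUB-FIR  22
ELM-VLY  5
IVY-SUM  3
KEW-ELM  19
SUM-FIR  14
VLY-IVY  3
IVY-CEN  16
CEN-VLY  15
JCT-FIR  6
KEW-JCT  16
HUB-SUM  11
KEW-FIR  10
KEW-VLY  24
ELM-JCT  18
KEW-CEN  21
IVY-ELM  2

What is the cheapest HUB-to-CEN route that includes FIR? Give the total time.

Best HUB to FIR: HUB–FIR costing 22
Best FIR to CEN: FIR–JCT–IVY–CEN costing 30
Total via FIR: 22 + 30 = 52 min.

52 min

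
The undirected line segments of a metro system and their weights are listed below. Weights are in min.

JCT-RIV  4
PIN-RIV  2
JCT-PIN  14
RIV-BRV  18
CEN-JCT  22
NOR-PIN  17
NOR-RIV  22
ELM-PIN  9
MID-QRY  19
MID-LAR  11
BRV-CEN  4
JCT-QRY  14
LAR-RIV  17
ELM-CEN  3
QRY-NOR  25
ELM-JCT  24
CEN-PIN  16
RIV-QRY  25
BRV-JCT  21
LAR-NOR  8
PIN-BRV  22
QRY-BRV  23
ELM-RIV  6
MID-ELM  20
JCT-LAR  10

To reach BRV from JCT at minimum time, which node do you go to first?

RIV

Compare a few routes:
JCT → RIV → PIN → ELM → CEN → BRV: 4+2+9+3+4 = 22
JCT → BRV: 21 = 21
JCT → RIV → ELM → CEN → BRV: 4+6+3+4 = 17
Cheapest is JCT → RIV → ELM → CEN → BRV at 17 min.
So from JCT the first move is to RIV.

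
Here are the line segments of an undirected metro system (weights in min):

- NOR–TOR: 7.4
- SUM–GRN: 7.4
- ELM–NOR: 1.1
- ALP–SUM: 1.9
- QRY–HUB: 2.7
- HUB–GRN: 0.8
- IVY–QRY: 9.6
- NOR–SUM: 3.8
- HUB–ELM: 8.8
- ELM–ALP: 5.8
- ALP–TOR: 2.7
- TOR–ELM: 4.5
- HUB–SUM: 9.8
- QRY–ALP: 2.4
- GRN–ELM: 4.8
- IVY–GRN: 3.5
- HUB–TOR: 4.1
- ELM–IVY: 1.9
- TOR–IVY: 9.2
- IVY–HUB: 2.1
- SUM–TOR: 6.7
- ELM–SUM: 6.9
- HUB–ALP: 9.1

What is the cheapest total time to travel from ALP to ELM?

Candidate routes:
ALP–SUM–NOR–ELM: 1.9+3.8+1.1 = 6.8
ALP–ELM: 5.8 = 5.8
The minimum is 5.8 min via ALP–ELM.

5.8 min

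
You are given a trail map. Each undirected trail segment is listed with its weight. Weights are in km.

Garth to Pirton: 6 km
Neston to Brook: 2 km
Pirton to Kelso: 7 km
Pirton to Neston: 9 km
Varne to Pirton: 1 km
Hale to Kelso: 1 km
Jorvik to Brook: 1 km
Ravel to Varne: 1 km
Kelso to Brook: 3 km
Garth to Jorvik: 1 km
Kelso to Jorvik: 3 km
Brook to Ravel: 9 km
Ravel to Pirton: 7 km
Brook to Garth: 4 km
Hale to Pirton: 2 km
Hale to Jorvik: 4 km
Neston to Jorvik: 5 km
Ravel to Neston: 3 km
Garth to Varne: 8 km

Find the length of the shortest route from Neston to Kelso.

5 km

Candidate routes:
Neston - Brook - Kelso: 2+3 = 5
Neston - Brook - Jorvik - Kelso: 2+1+3 = 6
Neston - Jorvik - Kelso: 5+3 = 8
Cheapest is Neston - Brook - Kelso at 5 km.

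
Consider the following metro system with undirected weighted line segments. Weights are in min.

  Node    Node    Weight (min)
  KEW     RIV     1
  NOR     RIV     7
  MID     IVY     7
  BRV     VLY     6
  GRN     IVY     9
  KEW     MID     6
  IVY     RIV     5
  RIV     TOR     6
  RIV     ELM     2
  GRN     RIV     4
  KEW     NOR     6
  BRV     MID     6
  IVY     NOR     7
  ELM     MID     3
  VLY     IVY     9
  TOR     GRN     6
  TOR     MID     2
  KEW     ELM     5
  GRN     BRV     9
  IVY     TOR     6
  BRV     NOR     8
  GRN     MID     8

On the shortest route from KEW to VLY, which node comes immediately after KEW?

RIV

Compare a few routes:
KEW–MID–BRV–VLY: 6+6+6 = 18
KEW–RIV–ELM–MID–BRV–VLY: 1+2+3+6+6 = 18
KEW–RIV–IVY–VLY: 1+5+9 = 15
The minimum is 15 min via KEW–RIV–IVY–VLY.
So from KEW the first move is to RIV.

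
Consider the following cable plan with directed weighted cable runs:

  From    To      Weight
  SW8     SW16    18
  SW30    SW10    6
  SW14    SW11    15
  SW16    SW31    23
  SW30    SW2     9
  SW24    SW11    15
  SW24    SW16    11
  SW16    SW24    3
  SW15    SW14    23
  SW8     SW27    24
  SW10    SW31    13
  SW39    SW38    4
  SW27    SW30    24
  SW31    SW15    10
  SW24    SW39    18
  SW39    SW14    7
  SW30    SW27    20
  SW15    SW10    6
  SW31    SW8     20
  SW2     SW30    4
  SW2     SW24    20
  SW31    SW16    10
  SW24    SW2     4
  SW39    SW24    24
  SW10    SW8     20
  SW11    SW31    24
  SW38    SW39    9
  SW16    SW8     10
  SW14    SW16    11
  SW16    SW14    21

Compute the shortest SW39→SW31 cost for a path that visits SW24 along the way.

48

Shortest SW39→SW24: SW39–SW14–SW16–SW24 = 21
Best SW24 to SW31: SW24–SW2–SW30–SW10–SW31 costing 27
Total via SW24: 21 + 27 = 48.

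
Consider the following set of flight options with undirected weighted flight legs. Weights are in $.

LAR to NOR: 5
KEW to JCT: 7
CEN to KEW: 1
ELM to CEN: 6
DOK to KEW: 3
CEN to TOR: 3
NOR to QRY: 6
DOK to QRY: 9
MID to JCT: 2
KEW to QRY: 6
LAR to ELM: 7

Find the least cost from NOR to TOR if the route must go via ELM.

$21

Best NOR to ELM: NOR → LAR → ELM costing 12
Shortest ELM→TOR: ELM → CEN → TOR = 9
Total via ELM: 12 + 9 = $21.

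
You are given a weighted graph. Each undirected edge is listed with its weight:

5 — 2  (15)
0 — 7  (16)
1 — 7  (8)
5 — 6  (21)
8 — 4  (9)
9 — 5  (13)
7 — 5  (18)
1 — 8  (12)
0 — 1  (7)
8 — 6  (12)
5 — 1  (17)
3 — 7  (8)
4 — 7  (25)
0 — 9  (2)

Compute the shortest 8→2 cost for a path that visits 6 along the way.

Shortest 8→6: 8–6 = 12
Best 6 to 2: 6–5–2 costing 36
Total via 6: 12 + 36 = 48.

48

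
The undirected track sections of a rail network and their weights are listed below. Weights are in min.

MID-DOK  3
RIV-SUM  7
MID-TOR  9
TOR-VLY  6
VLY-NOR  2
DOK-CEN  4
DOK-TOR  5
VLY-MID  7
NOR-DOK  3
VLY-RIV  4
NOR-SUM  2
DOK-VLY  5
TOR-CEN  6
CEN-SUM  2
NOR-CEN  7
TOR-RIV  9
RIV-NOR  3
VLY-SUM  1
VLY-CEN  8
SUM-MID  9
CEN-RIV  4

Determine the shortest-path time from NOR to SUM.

Running Dijkstra from NOR:
NOR: 0
VLY: 2  (via NOR)
SUM: 2  (via NOR)
Shortest route: NOR → SUM = 2 min.

2 min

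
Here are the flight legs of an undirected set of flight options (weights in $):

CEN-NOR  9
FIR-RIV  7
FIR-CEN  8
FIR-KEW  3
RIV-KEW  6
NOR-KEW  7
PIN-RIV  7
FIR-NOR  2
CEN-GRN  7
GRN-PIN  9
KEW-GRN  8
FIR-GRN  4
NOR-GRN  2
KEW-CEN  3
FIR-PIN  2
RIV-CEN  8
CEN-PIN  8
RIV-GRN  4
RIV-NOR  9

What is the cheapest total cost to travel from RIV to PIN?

$7

Enumerating some paths:
RIV–PIN: 7 = 7
RIV–FIR–PIN: 7+2 = 9
Cheapest is RIV–PIN at $7.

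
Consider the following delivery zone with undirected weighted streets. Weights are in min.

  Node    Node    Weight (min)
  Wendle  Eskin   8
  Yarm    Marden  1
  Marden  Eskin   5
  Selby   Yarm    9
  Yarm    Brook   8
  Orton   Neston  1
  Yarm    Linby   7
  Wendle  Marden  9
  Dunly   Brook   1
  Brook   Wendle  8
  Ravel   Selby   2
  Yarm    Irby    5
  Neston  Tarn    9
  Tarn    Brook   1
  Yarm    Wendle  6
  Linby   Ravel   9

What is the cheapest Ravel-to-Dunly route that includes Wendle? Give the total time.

26 min

Shortest Ravel→Wendle: Ravel–Selby–Yarm–Wendle = 17
Shortest Wendle→Dunly: Wendle–Brook–Dunly = 9
Total via Wendle: 17 + 9 = 26 min.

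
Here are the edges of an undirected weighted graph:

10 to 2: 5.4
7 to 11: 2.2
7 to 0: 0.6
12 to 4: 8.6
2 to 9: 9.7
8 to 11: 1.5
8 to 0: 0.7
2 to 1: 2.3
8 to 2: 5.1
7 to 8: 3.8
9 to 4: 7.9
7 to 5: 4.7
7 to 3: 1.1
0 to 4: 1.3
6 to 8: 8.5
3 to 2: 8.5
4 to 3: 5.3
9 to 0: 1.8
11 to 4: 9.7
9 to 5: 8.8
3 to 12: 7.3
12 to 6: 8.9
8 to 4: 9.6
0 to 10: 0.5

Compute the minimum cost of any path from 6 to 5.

Shortest distances from 6:
6: 0
8: 8.5  (via 6)
12: 8.9  (via 6)
0: 9.2  (via 8)
10: 9.7  (via 0)
7: 9.8  (via 0)
11: 10  (via 8)
4: 10.5  (via 0)
3: 10.9  (via 7)
9: 11  (via 0)
2: 13.6  (via 8)
5: 14.5  (via 7)
Shortest route: 6–8–0–7–5 = 14.5.

14.5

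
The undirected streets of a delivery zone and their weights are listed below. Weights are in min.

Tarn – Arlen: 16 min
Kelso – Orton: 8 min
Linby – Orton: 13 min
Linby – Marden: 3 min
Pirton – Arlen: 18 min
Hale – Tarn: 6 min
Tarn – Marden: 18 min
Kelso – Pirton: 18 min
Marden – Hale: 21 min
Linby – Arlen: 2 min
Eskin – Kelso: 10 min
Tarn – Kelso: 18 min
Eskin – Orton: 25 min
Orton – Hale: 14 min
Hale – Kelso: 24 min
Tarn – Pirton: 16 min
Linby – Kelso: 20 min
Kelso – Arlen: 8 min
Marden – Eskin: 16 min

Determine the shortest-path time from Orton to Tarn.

20 min

Shortest distances from Orton:
Orton: 0
Kelso: 8  (via Orton)
Linby: 13  (via Orton)
Hale: 14  (via Orton)
Arlen: 15  (via Linby)
Marden: 16  (via Linby)
Eskin: 18  (via Kelso)
Tarn: 20  (via Hale)
Shortest route: Orton → Hale → Tarn = 20 min.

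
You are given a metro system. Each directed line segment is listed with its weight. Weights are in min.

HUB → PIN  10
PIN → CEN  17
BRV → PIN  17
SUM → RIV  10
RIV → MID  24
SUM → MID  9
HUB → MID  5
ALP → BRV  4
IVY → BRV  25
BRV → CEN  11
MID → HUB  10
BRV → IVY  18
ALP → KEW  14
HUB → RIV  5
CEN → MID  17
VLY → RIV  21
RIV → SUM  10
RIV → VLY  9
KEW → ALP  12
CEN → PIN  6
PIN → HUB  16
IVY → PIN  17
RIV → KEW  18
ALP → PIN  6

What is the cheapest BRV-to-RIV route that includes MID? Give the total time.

43 min

Shortest BRV→MID: BRV → CEN → MID = 28
Shortest MID→RIV: MID → HUB → RIV = 15
Total via MID: 28 + 15 = 43 min.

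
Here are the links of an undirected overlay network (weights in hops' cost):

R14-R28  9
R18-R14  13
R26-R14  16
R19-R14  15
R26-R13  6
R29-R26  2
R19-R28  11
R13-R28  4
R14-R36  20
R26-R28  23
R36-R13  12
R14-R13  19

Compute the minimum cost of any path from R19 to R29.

Settle nodes by increasing distance from R19:
R19: 0
R28: 11  (via R19)
R13: 15  (via R28)
R14: 15  (via R19)
R26: 21  (via R13)
R29: 23  (via R26)
Shortest route: R19 → R28 → R13 → R26 → R29 = 23 hops' cost.

23 hops' cost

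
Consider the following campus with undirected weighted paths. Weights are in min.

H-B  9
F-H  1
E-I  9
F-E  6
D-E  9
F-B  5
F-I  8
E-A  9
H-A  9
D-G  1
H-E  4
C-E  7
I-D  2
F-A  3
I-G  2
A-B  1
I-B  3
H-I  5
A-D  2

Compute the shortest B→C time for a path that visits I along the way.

Best B to I: B–I costing 3
Best I to C: I–E–C costing 16
Total via I: 3 + 16 = 19 min.

19 min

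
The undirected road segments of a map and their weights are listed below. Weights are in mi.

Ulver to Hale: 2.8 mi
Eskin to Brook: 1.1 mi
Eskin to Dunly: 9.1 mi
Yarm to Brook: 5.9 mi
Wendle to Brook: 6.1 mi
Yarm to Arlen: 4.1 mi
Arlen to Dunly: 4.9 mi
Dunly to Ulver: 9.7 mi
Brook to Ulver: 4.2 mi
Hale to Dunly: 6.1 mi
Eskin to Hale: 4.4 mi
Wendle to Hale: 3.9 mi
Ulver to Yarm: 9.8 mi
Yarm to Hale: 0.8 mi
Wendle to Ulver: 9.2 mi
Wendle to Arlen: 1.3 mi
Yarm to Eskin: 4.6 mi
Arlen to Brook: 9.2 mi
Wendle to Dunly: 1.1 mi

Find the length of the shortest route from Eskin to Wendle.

Enumerating some paths:
Eskin - Hale - Wendle: 4.4+3.9 = 8.3
Eskin - Brook - Wendle: 1.1+6.1 = 7.2
Cheapest is Eskin - Brook - Wendle at 7.2 mi.

7.2 mi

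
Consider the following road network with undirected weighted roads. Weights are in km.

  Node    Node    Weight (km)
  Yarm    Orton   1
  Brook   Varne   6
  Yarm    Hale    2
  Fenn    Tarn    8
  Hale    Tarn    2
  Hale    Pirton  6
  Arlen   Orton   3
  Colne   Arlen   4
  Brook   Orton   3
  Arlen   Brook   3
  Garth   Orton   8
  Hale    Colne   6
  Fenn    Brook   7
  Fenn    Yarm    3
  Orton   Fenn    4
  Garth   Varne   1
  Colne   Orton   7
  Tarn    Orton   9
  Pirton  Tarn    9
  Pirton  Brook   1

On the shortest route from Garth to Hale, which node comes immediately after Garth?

Orton

Compare a few routes:
Garth–Orton–Yarm–Hale: 8+1+2 = 11
Garth–Varne–Brook–Pirton–Hale: 1+6+1+6 = 14
Garth–Varne–Brook–Orton–Yarm–Hale: 1+6+3+1+2 = 13
The minimum is 11 km via Garth–Orton–Yarm–Hale.
So from Garth the first move is to Orton.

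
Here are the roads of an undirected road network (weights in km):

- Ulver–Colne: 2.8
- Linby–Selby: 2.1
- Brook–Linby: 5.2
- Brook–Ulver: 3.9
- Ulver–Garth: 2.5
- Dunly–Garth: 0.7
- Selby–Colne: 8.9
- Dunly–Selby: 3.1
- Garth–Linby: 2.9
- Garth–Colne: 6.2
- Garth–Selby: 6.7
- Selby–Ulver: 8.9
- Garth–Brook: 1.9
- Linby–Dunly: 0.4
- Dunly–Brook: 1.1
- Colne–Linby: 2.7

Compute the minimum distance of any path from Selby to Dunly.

2.5 km

Running Dijkstra from Selby:
Selby: 0
Linby: 2.1  (via Selby)
Dunly: 2.5  (via Linby)
Shortest route: Selby → Linby → Dunly = 2.5 km.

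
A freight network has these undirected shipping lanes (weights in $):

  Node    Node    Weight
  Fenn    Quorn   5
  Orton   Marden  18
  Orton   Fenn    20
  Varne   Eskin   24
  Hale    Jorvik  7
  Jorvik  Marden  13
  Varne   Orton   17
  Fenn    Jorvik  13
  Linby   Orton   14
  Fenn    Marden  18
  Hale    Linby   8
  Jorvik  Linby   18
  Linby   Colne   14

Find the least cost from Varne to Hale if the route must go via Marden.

$55

Best Varne to Marden: Varne–Orton–Marden costing 35
Shortest Marden→Hale: Marden–Jorvik–Hale = 20
Total via Marden: 35 + 20 = $55.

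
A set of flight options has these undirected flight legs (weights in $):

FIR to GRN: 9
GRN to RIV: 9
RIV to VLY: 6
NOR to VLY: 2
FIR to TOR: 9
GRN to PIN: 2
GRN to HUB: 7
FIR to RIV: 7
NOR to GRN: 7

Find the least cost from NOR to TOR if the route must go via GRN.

$25

Shortest NOR→GRN: NOR–GRN = 7
Best GRN to TOR: GRN–FIR–TOR costing 18
Total via GRN: 7 + 18 = $25.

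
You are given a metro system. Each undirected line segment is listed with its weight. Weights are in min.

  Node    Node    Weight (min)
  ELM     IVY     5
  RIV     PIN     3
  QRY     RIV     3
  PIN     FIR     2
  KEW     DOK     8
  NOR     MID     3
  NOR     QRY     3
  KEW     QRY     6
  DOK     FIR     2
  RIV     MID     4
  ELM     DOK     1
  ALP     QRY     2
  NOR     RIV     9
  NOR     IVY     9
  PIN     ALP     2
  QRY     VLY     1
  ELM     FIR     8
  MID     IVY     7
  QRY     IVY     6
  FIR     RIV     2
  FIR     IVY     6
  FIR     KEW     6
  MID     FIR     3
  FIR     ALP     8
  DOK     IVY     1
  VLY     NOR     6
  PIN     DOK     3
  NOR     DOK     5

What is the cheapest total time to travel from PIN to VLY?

5 min

Enumerating some paths:
PIN → ALP → QRY → VLY: 2+2+1 = 5
PIN → RIV → QRY → VLY: 3+3+1 = 7
PIN → FIR → RIV → QRY → VLY: 2+2+3+1 = 8
Cheapest is PIN → ALP → QRY → VLY at 5 min.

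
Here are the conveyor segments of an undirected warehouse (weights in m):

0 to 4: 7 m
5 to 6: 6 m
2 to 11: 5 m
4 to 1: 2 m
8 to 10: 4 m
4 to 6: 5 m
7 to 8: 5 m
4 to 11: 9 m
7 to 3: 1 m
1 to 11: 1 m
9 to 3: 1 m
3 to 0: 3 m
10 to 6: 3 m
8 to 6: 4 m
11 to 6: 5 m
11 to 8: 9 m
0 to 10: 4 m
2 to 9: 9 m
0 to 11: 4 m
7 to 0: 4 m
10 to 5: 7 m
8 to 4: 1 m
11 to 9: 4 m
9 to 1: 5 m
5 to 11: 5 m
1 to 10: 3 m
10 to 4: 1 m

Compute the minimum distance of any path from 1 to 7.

7 m

Candidate routes:
1 - 11 - 0 - 7: 1+4+4 = 9
1 - 11 - 0 - 3 - 7: 1+4+3+1 = 9
1 - 4 - 8 - 7: 2+1+5 = 8
1 - 9 - 3 - 7: 5+1+1 = 7
Cheapest is 1 - 9 - 3 - 7 at 7 m.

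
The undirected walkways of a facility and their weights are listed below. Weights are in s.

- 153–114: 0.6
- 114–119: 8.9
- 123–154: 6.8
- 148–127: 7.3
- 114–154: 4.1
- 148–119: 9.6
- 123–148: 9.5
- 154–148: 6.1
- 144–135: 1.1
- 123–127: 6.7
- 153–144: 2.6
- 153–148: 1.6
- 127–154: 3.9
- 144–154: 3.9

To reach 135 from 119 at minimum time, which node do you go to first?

114

Enumerating some paths:
119 - 148 - 154 - 144 - 135: 9.6+6.1+3.9+1.1 = 20.7
119 - 114 - 153 - 144 - 135: 8.9+0.6+2.6+1.1 = 13.2
119 - 114 - 154 - 144 - 135: 8.9+4.1+3.9+1.1 = 18
119 - 148 - 153 - 144 - 135: 9.6+1.6+2.6+1.1 = 14.9
Cheapest is 119 - 114 - 153 - 144 - 135 at 13.2 s.
So from 119 the first move is to 114.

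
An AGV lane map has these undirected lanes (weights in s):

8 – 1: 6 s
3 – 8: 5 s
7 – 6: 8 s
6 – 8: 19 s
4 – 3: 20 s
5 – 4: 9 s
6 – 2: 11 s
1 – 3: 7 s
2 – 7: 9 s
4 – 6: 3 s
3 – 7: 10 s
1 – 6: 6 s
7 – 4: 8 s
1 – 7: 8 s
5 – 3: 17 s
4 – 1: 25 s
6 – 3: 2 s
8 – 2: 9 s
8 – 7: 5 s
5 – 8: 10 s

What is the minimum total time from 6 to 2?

11 s

Settle nodes by increasing distance from 6:
6: 0
3: 2  (via 6)
4: 3  (via 6)
1: 6  (via 6)
8: 7  (via 3)
7: 8  (via 6)
2: 11  (via 6)
Shortest route: 6–2 = 11 s.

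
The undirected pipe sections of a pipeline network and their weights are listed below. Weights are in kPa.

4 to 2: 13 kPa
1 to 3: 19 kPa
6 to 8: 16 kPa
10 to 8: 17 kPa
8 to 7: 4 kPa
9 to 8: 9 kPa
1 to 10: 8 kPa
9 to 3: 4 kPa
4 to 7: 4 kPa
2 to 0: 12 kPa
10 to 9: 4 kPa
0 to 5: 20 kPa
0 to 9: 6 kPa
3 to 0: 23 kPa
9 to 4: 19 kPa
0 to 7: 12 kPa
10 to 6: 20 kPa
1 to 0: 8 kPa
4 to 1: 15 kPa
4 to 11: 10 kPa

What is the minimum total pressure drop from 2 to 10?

22 kPa

Running Dijkstra from 2:
2: 0
0: 12  (via 2)
4: 13  (via 2)
7: 17  (via 4)
9: 18  (via 0)
1: 20  (via 0)
8: 21  (via 7)
3: 22  (via 9)
10: 22  (via 9)
Shortest route: 2 → 0 → 9 → 10 = 22 kPa.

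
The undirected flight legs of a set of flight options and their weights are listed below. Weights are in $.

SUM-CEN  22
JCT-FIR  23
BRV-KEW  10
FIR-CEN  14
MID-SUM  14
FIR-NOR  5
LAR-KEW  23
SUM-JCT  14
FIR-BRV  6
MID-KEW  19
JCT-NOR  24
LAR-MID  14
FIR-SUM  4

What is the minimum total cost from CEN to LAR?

Shortest distances from CEN:
CEN: 0
FIR: 14  (via CEN)
SUM: 18  (via FIR)
NOR: 19  (via FIR)
BRV: 20  (via FIR)
KEW: 30  (via BRV)
MID: 32  (via SUM)
JCT: 32  (via SUM)
LAR: 46  (via MID)
Shortest route: CEN–FIR–SUM–MID–LAR = $46.

$46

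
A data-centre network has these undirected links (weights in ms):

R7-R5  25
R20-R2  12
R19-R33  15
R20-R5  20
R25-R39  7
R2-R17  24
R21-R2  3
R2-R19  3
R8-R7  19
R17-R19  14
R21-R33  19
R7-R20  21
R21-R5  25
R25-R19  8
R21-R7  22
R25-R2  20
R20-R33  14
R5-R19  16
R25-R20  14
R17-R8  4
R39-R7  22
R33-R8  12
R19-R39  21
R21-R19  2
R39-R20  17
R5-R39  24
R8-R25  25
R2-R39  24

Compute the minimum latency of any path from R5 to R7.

25 ms

Running Dijkstra from R5:
R5: 0
R19: 16  (via R5)
R21: 18  (via R19)
R2: 19  (via R19)
R20: 20  (via R5)
R25: 24  (via R19)
R39: 24  (via R5)
R7: 25  (via R5)
Shortest route: R5 → R7 = 25 ms.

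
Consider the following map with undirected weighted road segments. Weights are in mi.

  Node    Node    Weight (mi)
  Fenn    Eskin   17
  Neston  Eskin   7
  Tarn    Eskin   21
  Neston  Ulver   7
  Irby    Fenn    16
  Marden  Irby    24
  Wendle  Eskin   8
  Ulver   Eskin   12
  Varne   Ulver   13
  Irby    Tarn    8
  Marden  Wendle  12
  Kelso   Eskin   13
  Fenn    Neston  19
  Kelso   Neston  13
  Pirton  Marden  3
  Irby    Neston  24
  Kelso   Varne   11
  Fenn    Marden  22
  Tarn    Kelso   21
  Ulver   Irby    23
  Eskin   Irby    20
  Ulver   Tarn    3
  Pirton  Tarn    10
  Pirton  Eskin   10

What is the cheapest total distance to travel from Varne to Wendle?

Settle nodes by increasing distance from Varne:
Varne: 0
Kelso: 11  (via Varne)
Ulver: 13  (via Varne)
Tarn: 16  (via Ulver)
Neston: 20  (via Ulver)
Eskin: 24  (via Kelso)
Irby: 24  (via Tarn)
Pirton: 26  (via Tarn)
Marden: 29  (via Pirton)
Wendle: 32  (via Eskin)
Shortest route: Varne–Kelso–Eskin–Wendle = 32 mi.

32 mi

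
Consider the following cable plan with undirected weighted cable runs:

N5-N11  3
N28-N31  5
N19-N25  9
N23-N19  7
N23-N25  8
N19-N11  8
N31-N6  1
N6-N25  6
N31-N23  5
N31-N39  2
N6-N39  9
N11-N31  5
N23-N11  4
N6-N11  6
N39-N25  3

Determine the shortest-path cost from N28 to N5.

Enumerating some paths:
N28 → N31 → N11 → N5: 5+5+3 = 13
N28 → N31 → N6 → N11 → N5: 5+1+6+3 = 15
N28 → N31 → N23 → N11 → N5: 5+5+4+3 = 17
Cheapest is N28 → N31 → N11 → N5 at 13.

13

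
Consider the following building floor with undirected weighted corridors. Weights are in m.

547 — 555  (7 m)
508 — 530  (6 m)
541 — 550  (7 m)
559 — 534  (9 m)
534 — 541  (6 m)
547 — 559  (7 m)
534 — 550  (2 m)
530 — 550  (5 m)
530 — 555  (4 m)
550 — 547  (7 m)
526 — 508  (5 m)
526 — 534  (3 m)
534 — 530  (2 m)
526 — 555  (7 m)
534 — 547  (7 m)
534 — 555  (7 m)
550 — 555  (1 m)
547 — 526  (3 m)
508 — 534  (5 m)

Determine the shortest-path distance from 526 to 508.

Candidate routes:
526 → 508: 5 = 5
526 → 534 → 508: 3+5 = 8
526 → 534 → 530 → 508: 3+2+6 = 11
The minimum is 5 m via 526 → 508.

5 m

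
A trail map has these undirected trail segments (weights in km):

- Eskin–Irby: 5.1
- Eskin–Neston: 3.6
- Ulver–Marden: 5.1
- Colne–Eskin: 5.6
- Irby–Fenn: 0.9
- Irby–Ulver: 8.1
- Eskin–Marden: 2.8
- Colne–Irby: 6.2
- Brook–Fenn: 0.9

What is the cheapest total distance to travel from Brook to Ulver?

Compare a few routes:
Brook - Fenn - Irby - Ulver: 0.9+0.9+8.1 = 9.9
Brook - Fenn - Irby - Eskin - Marden - Ulver: 0.9+0.9+5.1+2.8+5.1 = 14.8
The minimum is 9.9 km via Brook - Fenn - Irby - Ulver.

9.9 km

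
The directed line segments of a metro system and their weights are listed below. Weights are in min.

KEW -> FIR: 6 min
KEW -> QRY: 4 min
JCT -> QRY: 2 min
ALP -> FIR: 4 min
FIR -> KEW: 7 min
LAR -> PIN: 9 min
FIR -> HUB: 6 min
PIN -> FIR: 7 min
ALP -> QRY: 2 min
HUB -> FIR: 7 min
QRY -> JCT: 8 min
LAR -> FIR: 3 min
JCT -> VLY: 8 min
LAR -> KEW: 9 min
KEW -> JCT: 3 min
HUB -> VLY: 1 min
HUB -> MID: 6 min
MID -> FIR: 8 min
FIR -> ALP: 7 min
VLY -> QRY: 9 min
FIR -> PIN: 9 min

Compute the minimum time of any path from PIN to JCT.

Running Dijkstra from PIN:
PIN: 0
FIR: 7  (via PIN)
HUB: 13  (via FIR)
KEW: 14  (via FIR)
ALP: 14  (via FIR)
VLY: 14  (via HUB)
QRY: 16  (via ALP)
JCT: 17  (via KEW)
Shortest route: PIN → FIR → KEW → JCT = 17 min.

17 min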